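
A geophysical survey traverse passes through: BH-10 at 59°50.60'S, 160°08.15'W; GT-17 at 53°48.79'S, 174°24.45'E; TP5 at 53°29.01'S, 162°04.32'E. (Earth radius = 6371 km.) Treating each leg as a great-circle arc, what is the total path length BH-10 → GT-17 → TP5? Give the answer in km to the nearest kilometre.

2487 km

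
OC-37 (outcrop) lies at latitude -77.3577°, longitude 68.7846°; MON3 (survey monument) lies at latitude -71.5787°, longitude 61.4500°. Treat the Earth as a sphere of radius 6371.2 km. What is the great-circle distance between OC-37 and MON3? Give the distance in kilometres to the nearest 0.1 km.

Δφ = 5.7790°,  Δλ = -7.3346°
a = sin²(Δφ/2) + cos φ₁ cos φ₂ sin²(Δλ/2) = 0.002824
c = 2·arcsin(√a) = 0.106335 rad = 6.0925°
d = R·c = 6371.2 × 0.106335 = 677.5 km

677.5 km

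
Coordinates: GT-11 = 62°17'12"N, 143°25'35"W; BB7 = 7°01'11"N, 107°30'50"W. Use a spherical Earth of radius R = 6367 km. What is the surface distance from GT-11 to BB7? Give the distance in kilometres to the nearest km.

6799 km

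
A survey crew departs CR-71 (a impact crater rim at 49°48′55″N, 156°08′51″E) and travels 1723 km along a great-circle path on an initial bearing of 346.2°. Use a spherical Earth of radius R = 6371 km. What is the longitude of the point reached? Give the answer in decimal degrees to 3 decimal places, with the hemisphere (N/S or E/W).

CR-71: φ = +49.81528°, λ = +156.14750°
δ = d/R = 1723/6371 = 0.270444 rad
φ₂ = arcsin(sin φ₁ cos δ + cos φ₁ sin δ cos θ)
   = arcsin(0.76397·0.96365 + 0.64525·0.26716·0.97113) = 64.63663°
λ₂ = λ₁ + atan2(sin θ sin δ cos φ₁, cos δ − sin φ₁ sin φ₂) = 147.59188°

147.592°E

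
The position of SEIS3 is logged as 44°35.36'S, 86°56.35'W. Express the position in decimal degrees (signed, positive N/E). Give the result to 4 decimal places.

-44.5893°, -86.9392°

lat: 44.5893° S → -44.5893°
lon: 86.9392° W → -86.9392°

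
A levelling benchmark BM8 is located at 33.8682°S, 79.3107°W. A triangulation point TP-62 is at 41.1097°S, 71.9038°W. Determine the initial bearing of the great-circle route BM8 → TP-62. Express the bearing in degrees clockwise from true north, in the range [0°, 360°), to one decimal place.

143.1°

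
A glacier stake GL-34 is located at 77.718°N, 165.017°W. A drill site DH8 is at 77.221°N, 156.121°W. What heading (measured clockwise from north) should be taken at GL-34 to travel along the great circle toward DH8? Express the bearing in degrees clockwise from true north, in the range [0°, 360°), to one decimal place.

100.1°

Δλ = 8.8960°
y = sin Δλ · cos φ₂ = 0.034205
x = cos φ₁ sin φ₂ − sin φ₁ cos φ₂ cos Δλ = -0.006074
θ = atan2(y, x) = 100.0698° → 100.0698° (mod 360°)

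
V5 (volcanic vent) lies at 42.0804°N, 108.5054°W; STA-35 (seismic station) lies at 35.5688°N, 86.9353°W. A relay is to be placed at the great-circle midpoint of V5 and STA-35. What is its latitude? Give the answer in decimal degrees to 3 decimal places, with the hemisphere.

Bx = cos φ₂ cos Δλ = 0.756453,  By = cos φ₂ sin Δλ = 0.299044
φₘ = atan2(sin φ₁ + sin φ₂, √((cos φ₁ + Bx)² + By²)) = 39.32320°
λₘ = λ₁ + atan2(By, cos φ₁ + Bx) = -97.22074°

39.323°N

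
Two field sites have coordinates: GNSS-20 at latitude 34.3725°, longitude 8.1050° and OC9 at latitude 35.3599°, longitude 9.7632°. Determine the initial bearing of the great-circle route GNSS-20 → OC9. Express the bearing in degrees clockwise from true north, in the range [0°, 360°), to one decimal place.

53.6°

Δλ = 1.6582°
y = sin Δλ · cos φ₂ = 0.023599
x = cos φ₁ sin φ₂ − sin φ₁ cos φ₂ cos Δλ = 0.017425
θ = atan2(y, x) = 53.5582° → 53.5582° (mod 360°)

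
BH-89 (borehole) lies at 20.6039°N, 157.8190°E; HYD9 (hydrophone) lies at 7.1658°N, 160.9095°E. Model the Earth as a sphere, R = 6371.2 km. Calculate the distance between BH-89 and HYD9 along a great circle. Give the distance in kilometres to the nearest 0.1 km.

1530.9 km

Δφ = -13.4381°,  Δλ = 3.0905°
a = sin²(Δφ/2) + cos φ₁ cos φ₂ sin²(Δλ/2) = 0.014365
c = 2·arcsin(√a) = 0.240282 rad = 13.7672°
d = R·c = 6371.2 × 0.240282 = 1530.9 km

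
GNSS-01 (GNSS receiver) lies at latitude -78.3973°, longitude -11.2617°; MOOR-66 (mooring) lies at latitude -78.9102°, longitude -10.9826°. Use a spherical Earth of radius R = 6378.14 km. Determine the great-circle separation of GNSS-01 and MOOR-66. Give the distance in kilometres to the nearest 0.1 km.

Δφ = -0.5129°,  Δλ = 0.2791°
a = sin²(Δφ/2) + cos φ₁ cos φ₂ sin²(Δλ/2) = 0.000020
c = 2·arcsin(√a) = 0.009003 rad = 0.5158°
d = R·c = 6378.14 × 0.009003 = 57.4 km

57.4 km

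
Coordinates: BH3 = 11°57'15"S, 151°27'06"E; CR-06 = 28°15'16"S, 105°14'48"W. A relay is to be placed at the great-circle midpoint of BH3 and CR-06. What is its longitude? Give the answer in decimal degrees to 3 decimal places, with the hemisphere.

160.688°W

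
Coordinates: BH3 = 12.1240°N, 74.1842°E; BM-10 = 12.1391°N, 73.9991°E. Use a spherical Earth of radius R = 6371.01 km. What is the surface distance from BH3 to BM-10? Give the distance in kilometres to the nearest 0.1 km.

Δφ = 0.0151°,  Δλ = -0.1851°
a = sin²(Δφ/2) + cos φ₁ cos φ₂ sin²(Δλ/2) = 0.000003
c = 2·arcsin(√a) = 0.003169 rad = 0.1816°
d = R·c = 6371.01 × 0.003169 = 20.2 km

20.2 km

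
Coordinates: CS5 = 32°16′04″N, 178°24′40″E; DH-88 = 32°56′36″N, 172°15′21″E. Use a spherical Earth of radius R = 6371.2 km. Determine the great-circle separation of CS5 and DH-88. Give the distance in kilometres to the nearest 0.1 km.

581.4 km

CS5: φ = +32.26778°, λ = +178.41111°
DH-88: φ = +32.94333°, λ = +172.25583°
Δφ = 0.6756°,  Δλ = -6.1553°
a = sin²(Δφ/2) + cos φ₁ cos φ₂ sin²(Δλ/2) = 0.002080
c = 2·arcsin(√a) = 0.091250 rad = 5.2282°
d = R·c = 6371.2 × 0.091250 = 581.4 km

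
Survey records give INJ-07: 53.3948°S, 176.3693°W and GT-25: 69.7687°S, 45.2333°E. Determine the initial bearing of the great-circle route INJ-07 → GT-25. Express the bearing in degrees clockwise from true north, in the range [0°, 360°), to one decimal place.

Δλ = -138.3974°
y = sin Δλ · cos φ₂ = -0.229605
x = cos φ₁ sin φ₂ − sin φ₁ cos φ₂ cos Δλ = -0.767092
θ = atan2(y, x) = -163.3366° → 196.6634° (mod 360°)

196.7°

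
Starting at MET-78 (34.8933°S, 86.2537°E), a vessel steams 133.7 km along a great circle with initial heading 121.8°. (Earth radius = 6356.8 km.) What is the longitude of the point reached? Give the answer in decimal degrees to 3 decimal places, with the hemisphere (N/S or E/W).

87.512°E

δ = d/R = 133.7/6356.8 = 0.021033 rad
φ₂ = arcsin(sin φ₁ cos δ + cos φ₁ sin δ cos θ)
   = arcsin(-0.57205·0.99978 + 0.82022·0.02103·-0.52696) = -35.52186°
λ₂ = λ₁ + atan2(sin θ sin δ cos φ₁, cos δ − sin φ₁ sin φ₂) = 87.51209°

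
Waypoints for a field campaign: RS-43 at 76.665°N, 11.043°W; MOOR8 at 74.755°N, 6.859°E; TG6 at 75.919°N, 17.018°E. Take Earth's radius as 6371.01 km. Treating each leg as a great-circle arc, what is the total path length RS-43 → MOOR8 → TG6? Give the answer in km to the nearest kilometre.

RS-43→MOOR8: c = 0.083593 rad, d = 532.57 km
MOOR8→TG6: c = 0.049185 rad, d = 313.36 km
Total = 532.57 + 313.36 = 845.93 km

846 km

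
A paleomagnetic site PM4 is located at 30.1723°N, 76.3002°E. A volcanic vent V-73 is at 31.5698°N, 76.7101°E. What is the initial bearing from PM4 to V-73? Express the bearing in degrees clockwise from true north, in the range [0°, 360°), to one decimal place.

14.0°

Δλ = 0.4099°
y = sin Δλ · cos φ₂ = 0.006095
x = cos φ₁ sin φ₂ − sin φ₁ cos φ₂ cos Δλ = 0.024400
θ = atan2(y, x) = 14.0260° → 14.0260° (mod 360°)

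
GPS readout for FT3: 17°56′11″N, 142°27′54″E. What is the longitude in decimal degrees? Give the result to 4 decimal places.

142° + 27′/60 + 54″/3600 = 142 + 0.45000 + 0.01500 = 142.4650°

142.4650°E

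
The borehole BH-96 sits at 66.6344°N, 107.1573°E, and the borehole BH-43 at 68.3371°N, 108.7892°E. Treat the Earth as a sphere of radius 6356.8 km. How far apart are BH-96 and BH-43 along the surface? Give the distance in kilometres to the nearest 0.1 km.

Δφ = 1.7027°,  Δλ = 1.6319°
a = sin²(Δφ/2) + cos φ₁ cos φ₂ sin²(Δλ/2) = 0.000250
c = 2·arcsin(√a) = 0.031653 rad = 1.8136°
d = R·c = 6356.8 × 0.031653 = 201.2 km

201.2 km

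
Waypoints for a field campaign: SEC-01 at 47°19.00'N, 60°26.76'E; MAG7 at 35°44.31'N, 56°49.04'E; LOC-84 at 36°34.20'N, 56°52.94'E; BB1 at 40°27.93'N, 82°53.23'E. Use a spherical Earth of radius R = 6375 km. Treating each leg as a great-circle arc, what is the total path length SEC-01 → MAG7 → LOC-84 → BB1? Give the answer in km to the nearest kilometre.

3712 km

SEC-01: φ = +47.31667°, λ = +60.44600°
MAG7: φ = +35.73850°, λ = +56.81733°
LOC-84: φ = +36.57000°, λ = +56.88233°
BB1: φ = +40.46550°, λ = +82.88717°
SEC-01→MAG7: c = 0.207502 rad, d = 1322.83 km
MAG7→LOC-84: c = 0.014541 rad, d = 92.70 km
LOC-84→BB1: c = 0.360194 rad, d = 2296.24 km
Total = 1322.83 + 92.70 + 2296.24 = 3711.77 km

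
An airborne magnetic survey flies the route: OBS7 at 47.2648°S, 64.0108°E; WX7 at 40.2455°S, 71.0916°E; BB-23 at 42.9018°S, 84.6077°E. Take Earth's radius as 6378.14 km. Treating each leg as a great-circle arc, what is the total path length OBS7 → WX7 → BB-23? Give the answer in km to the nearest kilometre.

2128 km

OBS7→WX7: c = 0.151442 rad, d = 965.92 km
WX7→BB-23: c = 0.182240 rad, d = 1162.35 km
Total = 965.92 + 1162.35 = 2128.27 km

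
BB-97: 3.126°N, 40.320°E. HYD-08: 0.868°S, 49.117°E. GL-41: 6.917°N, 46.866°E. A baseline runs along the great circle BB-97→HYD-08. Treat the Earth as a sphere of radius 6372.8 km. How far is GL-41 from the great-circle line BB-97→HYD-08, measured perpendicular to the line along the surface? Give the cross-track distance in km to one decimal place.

684.1 km

δ₁₃ = central angle BB-97→GL-41 = 0.131628 rad  (haversine)
θ₁₃ = bearing BB-97→GL-41 = 59.573°,  θ₁₂ = bearing BB-97→HYD-08 = 114.289°
dₓₜ = R·arcsin(sin δ₁₃ · sin(θ₁₃ − θ₁₂)) = 6372.8·arcsin(0.13125·sin(-54.717°)) = -684.086 km
|dₓₜ| = 684.086 km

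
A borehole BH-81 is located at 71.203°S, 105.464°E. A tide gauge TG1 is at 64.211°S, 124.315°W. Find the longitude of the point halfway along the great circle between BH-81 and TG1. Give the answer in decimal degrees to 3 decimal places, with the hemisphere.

Bx = cos φ₂ cos Δλ = -0.280933,  By = cos φ₂ sin Δλ = 0.332193
φₘ = atan2(sin φ₁ + sin φ₂, √((cos φ₁ + Bx)² + By²)) = -79.72766°
λₘ = λ₁ + atan2(By, cos φ₁ + Bx) = -171.62001°

171.620°W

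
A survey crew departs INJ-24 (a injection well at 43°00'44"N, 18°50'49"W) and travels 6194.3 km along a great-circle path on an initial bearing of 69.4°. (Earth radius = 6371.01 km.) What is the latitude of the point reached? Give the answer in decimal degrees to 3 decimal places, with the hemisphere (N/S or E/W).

INJ-24: φ = +43.01222°, λ = -18.84694°
δ = d/R = 6194.3/6371.01 = 0.972263 rad
φ₂ = arcsin(sin φ₁ cos δ + cos φ₁ sin δ cos θ)
   = arcsin(0.68215·0.56343 + 0.73121·0.82616·0.35184) = 36.64773°
λ₂ = λ₁ + atan2(sin θ sin δ cos φ₁, cos δ − sin φ₁ sin φ₂) = 55.70590°

36.648°N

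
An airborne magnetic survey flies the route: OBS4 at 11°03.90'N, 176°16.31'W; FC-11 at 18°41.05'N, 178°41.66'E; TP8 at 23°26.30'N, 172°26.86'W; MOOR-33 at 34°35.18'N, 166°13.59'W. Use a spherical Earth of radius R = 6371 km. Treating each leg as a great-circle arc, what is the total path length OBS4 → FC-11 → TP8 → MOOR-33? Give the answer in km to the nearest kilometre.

3443 km

OBS4: φ = +11.06500°, λ = -176.27183°
FC-11: φ = +18.68417°, λ = +178.69433°
TP8: φ = +23.43833°, λ = -172.44767°
MOOR-33: φ = +34.58633°, λ = -166.22650°
OBS4→FC-11: c = 0.157736 rad, d = 1004.93 km
FC-11→TP8: c = 0.166365 rad, d = 1059.91 km
TP8→MOOR-33: c = 0.216372 rad, d = 1378.50 km
Total = 1004.93 + 1059.91 + 1378.50 = 3443.35 km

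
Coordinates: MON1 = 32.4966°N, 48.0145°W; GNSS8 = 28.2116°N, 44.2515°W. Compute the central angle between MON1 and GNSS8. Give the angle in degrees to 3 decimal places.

Δφ = -4.2850°,  Δλ = 3.7630°
a = sin²(Δφ/2) + cos φ₁ cos φ₂ sin²(Δλ/2) = 0.002199
c = 2·arcsin(√a) = 0.093817 rad = 5.3753°

5.375°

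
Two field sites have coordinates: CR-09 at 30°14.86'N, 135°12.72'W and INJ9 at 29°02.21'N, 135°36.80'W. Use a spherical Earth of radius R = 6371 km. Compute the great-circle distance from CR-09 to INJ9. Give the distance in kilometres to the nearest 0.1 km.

CR-09: φ = +30.24767°, λ = -135.21200°
INJ9: φ = +29.03683°, λ = -135.61333°
Δφ = -1.2108°,  Δλ = -0.4013°
a = sin²(Δφ/2) + cos φ₁ cos φ₂ sin²(Δλ/2) = 0.000121
c = 2·arcsin(√a) = 0.021992 rad = 1.2601°
d = R·c = 6371 × 0.021992 = 140.1 km

140.1 km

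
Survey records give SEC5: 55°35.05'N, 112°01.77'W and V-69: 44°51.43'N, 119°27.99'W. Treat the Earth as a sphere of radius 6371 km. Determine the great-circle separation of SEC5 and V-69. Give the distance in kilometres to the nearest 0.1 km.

1303.1 km

SEC5: φ = +55.58417°, λ = -112.02950°
V-69: φ = +44.85717°, λ = -119.46650°
Δφ = -10.7270°,  Δλ = -7.4370°
a = sin²(Δφ/2) + cos φ₁ cos φ₂ sin²(Δλ/2) = 0.010423
c = 2·arcsin(√a) = 0.204538 rad = 11.7192°
d = R·c = 6371 × 0.204538 = 1303.1 km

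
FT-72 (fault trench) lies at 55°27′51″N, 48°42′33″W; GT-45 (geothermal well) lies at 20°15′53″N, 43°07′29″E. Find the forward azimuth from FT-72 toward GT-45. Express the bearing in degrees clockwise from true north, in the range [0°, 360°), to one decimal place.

FT-72: φ = +55.46417°, λ = -48.70917°
GT-45: φ = +20.26472°, λ = +43.12472°
Δλ = 91.8339°
y = sin Δλ · cos φ₂ = 0.937622
x = cos φ₁ sin φ₂ − sin φ₁ cos φ₂ cos Δλ = 0.221088
θ = atan2(y, x) = 76.7322° → 76.7322° (mod 360°)

76.7°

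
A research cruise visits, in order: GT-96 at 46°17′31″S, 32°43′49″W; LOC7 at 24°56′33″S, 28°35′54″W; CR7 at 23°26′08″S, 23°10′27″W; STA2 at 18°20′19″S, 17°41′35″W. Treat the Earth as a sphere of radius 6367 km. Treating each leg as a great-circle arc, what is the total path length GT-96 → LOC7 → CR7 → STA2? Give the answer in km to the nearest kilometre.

GT-96: φ = -46.29194°, λ = -32.73028°
LOC7: φ = -24.94250°, λ = -28.59833°
CR7: φ = -23.43556°, λ = -23.17417°
STA2: φ = -18.33861°, λ = -17.69306°
GT-96→LOC7: c = 0.377066 rad, d = 2400.78 km
LOC7→CR7: c = 0.090265 rad, d = 574.72 km
CR7→STA2: c = 0.126069 rad, d = 802.68 km
Total = 2400.78 + 574.72 + 802.68 = 3778.18 km

3778 km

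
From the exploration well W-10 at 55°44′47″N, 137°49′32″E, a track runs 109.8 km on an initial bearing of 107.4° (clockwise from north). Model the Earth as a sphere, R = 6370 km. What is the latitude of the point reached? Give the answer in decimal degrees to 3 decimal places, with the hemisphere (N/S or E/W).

55.440°N

W-10: φ = +55.74639°, λ = +137.82556°
δ = d/R = 109.8/6370 = 0.017237 rad
φ₂ = arcsin(sin φ₁ cos δ + cos φ₁ sin δ cos θ)
   = arcsin(0.82655·0.99985 + 0.56286·0.01724·-0.29904) = 55.43977°
λ₂ = λ₁ + atan2(sin θ sin δ cos φ₁, cos δ − sin φ₁ sin φ₂) = 139.48702°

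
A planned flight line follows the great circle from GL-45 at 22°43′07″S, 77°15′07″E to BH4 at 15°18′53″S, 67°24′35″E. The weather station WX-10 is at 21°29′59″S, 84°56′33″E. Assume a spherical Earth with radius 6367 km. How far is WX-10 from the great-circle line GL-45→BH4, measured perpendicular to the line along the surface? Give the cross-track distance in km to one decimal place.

567.7 km

GL-45: φ = -22.71861°, λ = +77.25194°
BH4: φ = -15.31472°, λ = +67.40972°
WX-10: φ = -21.49972°, λ = +84.94250°
δ₁₃ = central angle GL-45→WX-10 = 0.126146 rad  (haversine)
θ₁₃ = bearing GL-45→WX-10 = 81.756°,  θ₁₂ = bearing GL-45→BH4 = 306.810°
dₓₜ = R·arcsin(sin δ₁₃ · sin(θ₁₃ − θ₁₂)) = 6367·arcsin(0.12581·sin(-225.054°)) = 567.708 km
|dₓₜ| = 567.708 km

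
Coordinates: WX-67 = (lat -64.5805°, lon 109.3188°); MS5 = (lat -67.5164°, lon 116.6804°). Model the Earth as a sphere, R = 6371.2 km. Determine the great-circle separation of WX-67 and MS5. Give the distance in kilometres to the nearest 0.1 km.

465.3 km

Δφ = -2.9359°,  Δλ = 7.3616°
a = sin²(Δφ/2) + cos φ₁ cos φ₂ sin²(Δλ/2) = 0.001333
c = 2·arcsin(√a) = 0.073031 rad = 4.1844°
d = R·c = 6371.2 × 0.073031 = 465.3 km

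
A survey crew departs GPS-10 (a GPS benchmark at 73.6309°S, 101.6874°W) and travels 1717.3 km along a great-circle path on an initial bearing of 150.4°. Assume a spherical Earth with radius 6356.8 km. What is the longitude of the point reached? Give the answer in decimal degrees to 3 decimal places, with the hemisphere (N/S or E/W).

32.063°W

δ = d/R = 1717.3/6356.8 = 0.270152 rad
φ₂ = arcsin(sin φ₁ cos δ + cos φ₁ sin δ cos θ)
   = arcsin(-0.95947·0.96373 + 0.28182·0.26688·-0.86949) = -81.91626°
λ₂ = λ₁ + atan2(sin θ sin δ cos φ₁, cos δ − sin φ₁ sin φ₂) = -32.06272°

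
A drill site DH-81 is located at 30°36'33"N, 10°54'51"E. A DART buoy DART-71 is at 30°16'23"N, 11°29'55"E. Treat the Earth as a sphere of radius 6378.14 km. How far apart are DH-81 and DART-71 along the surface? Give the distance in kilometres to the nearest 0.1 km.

DH-81: φ = +30.60917°, λ = +10.91417°
DART-71: φ = +30.27306°, λ = +11.49861°
Δφ = -0.3361°,  Δλ = 0.5844°
a = sin²(Δφ/2) + cos φ₁ cos φ₂ sin²(Δλ/2) = 0.000028
c = 2·arcsin(√a) = 0.010571 rad = 0.6057°
d = R·c = 6378.14 × 0.010571 = 67.4 km

67.4 km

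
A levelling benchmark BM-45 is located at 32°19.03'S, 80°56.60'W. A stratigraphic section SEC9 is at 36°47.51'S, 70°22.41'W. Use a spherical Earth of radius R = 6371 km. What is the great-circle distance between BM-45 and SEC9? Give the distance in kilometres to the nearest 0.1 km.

1087.4 km

BM-45: φ = -32.31717°, λ = -80.94333°
SEC9: φ = -36.79183°, λ = -70.37350°
Δφ = -4.4747°,  Δλ = 10.5698°
a = sin²(Δφ/2) + cos φ₁ cos φ₂ sin²(Δλ/2) = 0.007266
c = 2·arcsin(√a) = 0.170686 rad = 9.7796°
d = R·c = 6371 × 0.170686 = 1087.4 km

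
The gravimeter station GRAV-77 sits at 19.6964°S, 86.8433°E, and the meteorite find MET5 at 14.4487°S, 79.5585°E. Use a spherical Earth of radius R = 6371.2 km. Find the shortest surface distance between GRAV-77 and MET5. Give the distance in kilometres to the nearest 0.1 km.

969.3 km

Δφ = 5.2477°,  Δλ = -7.2848°
a = sin²(Δφ/2) + cos φ₁ cos φ₂ sin²(Δλ/2) = 0.005775
c = 2·arcsin(√a) = 0.152138 rad = 8.7169°
d = R·c = 6371.2 × 0.152138 = 969.3 km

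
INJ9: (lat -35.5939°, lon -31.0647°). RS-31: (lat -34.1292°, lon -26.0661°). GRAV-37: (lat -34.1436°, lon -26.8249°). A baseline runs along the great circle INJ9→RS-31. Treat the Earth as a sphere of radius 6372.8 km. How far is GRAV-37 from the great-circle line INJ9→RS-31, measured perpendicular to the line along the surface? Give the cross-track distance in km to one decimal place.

δ₁₃ = central angle INJ9→GRAV-37 = 0.065771 rad  (haversine)
θ₁₃ = bearing INJ9→GRAV-37 = 68.590°,  θ₁₂ = bearing INJ9→RS-31 = 71.789°
dₓₜ = R·arcsin(sin δ₁₃ · sin(θ₁₃ − θ₁₂)) = 6372.8·arcsin(0.06572·sin(-3.199°)) = -23.374 km
|dₓₜ| = 23.374 km

23.4 km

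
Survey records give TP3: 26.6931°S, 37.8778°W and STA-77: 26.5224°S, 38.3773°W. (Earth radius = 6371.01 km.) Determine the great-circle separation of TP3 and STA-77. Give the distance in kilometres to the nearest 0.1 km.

Δφ = 0.1707°,  Δλ = -0.4995°
a = sin²(Δφ/2) + cos φ₁ cos φ₂ sin²(Δλ/2) = 0.000017
c = 2·arcsin(√a) = 0.008345 rad = 0.4781°
d = R·c = 6371.01 × 0.008345 = 53.2 km

53.2 km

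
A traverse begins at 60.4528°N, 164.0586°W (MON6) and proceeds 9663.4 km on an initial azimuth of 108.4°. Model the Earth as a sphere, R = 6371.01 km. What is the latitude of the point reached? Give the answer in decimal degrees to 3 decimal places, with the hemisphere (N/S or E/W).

6.227°S

δ = d/R = 9663.4/6371.01 = 1.516777 rad
φ₂ = arcsin(sin φ₁ cos δ + cos φ₁ sin δ cos θ)
   = arcsin(0.86995·0.05399 + 0.49314·0.99854·-0.31565) = -6.22659°
λ₂ = λ₁ + atan2(sin θ sin δ cos φ₁, cos δ − sin φ₁ sin φ₂) = -91.67301°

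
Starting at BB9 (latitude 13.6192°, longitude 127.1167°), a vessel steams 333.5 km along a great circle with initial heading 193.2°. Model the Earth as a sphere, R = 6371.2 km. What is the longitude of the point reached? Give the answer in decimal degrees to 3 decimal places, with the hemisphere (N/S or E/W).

126.420°E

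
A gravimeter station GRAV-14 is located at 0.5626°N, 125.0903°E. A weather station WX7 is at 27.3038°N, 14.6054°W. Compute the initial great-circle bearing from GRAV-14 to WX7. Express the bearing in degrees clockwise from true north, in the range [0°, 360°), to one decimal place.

309.0°

Δλ = -139.6957°
y = sin Δλ · cos φ₂ = -0.574780
x = cos φ₁ sin φ₂ − sin φ₁ cos φ₂ cos Δλ = 0.465340
θ = atan2(y, x) = -51.0065° → 308.9935° (mod 360°)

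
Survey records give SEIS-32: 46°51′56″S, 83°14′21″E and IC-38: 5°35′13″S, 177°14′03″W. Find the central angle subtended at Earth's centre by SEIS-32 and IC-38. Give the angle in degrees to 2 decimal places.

92.38°

SEIS-32: φ = -46.86556°, λ = +83.23917°
IC-38: φ = -5.58694°, λ = -177.23417°
Δφ = 41.2786°,  Δλ = 99.5267°
a = sin²(Δφ/2) + cos φ₁ cos φ₂ sin²(Δλ/2) = 0.520788
c = 2·arcsin(√a) = 1.612384 rad = 92.3828°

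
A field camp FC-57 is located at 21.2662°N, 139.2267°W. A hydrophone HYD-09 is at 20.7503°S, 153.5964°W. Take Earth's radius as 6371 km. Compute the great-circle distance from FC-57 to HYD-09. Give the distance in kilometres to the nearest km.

Δφ = -42.0165°,  Δλ = -14.3697°
a = sin²(Δφ/2) + cos φ₁ cos φ₂ sin²(Δλ/2) = 0.142156
c = 2·arcsin(√a) = 0.773187 rad = 44.3004°
d = R·c = 6371 × 0.773187 = 4926.0 km

4926 km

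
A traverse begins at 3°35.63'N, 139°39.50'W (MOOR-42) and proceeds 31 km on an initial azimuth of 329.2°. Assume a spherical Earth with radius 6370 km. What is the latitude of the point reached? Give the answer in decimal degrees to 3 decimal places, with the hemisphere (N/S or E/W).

MOOR-42: φ = +3.59383°, λ = -139.65833°
δ = d/R = 31/6370 = 0.004867 rad
φ₂ = arcsin(sin φ₁ cos δ + cos φ₁ sin δ cos θ)
   = arcsin(0.06268·0.99999 + 0.99803·0.00487·0.85896) = 3.83333°
λ₂ = λ₁ + atan2(sin θ sin δ cos φ₁, cos δ − sin φ₁ sin φ₂) = -139.80143°

3.833°N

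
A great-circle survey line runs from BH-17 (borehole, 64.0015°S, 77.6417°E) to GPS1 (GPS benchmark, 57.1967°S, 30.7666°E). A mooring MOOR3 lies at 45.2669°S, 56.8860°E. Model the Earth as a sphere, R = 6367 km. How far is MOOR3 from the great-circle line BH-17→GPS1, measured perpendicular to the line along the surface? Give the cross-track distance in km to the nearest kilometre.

1949 km

δ₁₃ = central angle BH-17→MOOR3 = 0.384479 rad  (haversine)
θ₁₃ = bearing BH-17→MOOR3 = 318.319°,  θ₁₂ = bearing BH-17→GPS1 = 264.858°
dₓₜ = R·arcsin(sin δ₁₃ · sin(θ₁₃ − θ₁₂)) = 6367·arcsin(0.37508·sin(53.462°)) = 1949.041 km
|dₓₜ| = 1949.041 km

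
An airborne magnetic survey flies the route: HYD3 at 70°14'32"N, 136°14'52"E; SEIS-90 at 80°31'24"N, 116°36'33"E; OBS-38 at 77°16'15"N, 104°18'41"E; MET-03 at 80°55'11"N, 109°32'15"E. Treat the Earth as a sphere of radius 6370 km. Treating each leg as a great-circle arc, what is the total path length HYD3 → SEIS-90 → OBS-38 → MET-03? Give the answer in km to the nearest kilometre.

2119 km

HYD3: φ = +70.24222°, λ = +136.24778°
SEIS-90: φ = +80.52333°, λ = +116.60917°
OBS-38: φ = +77.27083°, λ = +104.31139°
MET-03: φ = +80.91972°, λ = +109.53750°
HYD3→SEIS-90: c = 0.196754 rad, d = 1253.32 km
SEIS-90→OBS-38: c = 0.069918 rad, d = 445.38 km
OBS-38→MET-03: c = 0.065917 rad, d = 419.89 km
Total = 1253.32 + 445.38 + 419.89 = 2118.59 km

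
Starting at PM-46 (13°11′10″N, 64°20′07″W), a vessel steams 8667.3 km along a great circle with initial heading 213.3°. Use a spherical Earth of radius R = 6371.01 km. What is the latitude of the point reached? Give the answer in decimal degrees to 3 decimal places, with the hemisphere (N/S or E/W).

48.434°S

PM-46: φ = +13.18611°, λ = -64.33528°
δ = d/R = 8667.3/6371.01 = 1.360428 rad
φ₂ = arcsin(sin φ₁ cos δ + cos φ₁ sin δ cos θ)
   = arcsin(0.22811·0.20882 + 0.97363·0.97795·-0.83581) = -48.43429°
λ₂ = λ₁ + atan2(sin θ sin δ cos φ₁, cos δ − sin φ₁ sin φ₂) = -118.35786°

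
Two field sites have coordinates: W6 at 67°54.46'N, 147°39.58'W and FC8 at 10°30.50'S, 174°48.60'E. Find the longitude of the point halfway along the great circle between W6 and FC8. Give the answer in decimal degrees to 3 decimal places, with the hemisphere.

175.053°W

W6: φ = +67.90767°, λ = -147.65967°
FC8: φ = -10.50833°, λ = +174.81000°
Bx = cos φ₂ cos Δλ = 0.779731,  By = cos φ₂ sin Δλ = -0.598964
φₘ = atan2(sin φ₁ + sin φ₂, √((cos φ₁ + Bx)² + By²)) = 29.75518°
λₘ = λ₁ + atan2(By, cos φ₁ + Bx) = -175.05336°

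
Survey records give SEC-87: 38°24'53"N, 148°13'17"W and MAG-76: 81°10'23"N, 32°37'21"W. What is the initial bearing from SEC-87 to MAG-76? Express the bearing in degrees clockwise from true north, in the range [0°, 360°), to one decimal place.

9.6°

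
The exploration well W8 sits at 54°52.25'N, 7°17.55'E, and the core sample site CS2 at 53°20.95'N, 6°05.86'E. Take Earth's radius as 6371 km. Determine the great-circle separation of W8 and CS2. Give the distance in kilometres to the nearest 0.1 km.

W8: φ = +54.87083°, λ = +7.29250°
CS2: φ = +53.34917°, λ = +6.09767°
Δφ = -1.5217°,  Δλ = -1.1948°
a = sin²(Δφ/2) + cos φ₁ cos φ₂ sin²(Δλ/2) = 0.000214
c = 2·arcsin(√a) = 0.029236 rad = 1.6751°
d = R·c = 6371 × 0.029236 = 186.3 km

186.3 km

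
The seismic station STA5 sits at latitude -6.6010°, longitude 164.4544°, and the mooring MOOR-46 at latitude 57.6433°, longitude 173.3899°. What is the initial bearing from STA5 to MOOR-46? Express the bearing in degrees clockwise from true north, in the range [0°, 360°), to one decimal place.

5.3°

Δλ = 8.9355°
y = sin Δλ · cos φ₂ = 0.083127
x = cos φ₁ sin φ₂ − sin φ₁ cos φ₂ cos Δλ = 0.899908
θ = atan2(y, x) = 5.2776° → 5.2776° (mod 360°)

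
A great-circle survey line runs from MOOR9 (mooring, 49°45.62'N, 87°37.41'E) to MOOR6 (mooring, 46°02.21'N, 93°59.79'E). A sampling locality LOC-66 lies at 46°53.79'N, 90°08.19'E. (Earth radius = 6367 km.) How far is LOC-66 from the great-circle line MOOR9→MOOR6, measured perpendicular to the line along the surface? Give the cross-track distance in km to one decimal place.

126.7 km

MOOR9: φ = +49.76033°, λ = +87.62350°
MOOR6: φ = +46.03683°, λ = +93.99650°
LOC-66: φ = +46.89650°, λ = +90.13650°
δ₁₃ = central angle MOOR9→LOC-66 = 0.057860 rad  (haversine)
θ₁₃ = bearing MOOR9→LOC-66 = 148.795°,  θ₁₂ = bearing MOOR9→MOOR6 = 128.670°
dₓₜ = R·arcsin(sin δ₁₃ · sin(θ₁₃ − θ₁₂)) = 6367·arcsin(0.05783·sin(20.125°)) = 126.690 km
|dₓₜ| = 126.690 km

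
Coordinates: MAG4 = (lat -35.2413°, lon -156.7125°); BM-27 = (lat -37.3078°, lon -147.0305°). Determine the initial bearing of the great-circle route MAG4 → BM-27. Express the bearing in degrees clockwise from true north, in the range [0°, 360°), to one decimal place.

Δλ = 9.6820°
y = sin Δλ · cos φ₂ = 0.133769
x = cos φ₁ sin φ₂ − sin φ₁ cos φ₂ cos Δλ = -0.042597
θ = atan2(y, x) = 107.6633° → 107.6633° (mod 360°)

107.7°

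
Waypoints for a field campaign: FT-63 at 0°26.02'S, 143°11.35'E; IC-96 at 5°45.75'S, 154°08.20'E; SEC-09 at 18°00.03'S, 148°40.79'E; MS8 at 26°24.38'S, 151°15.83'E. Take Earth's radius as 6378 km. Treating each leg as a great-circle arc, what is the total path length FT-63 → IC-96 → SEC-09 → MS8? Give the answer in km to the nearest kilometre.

FT-63: φ = -0.43367°, λ = +143.18917°
IC-96: φ = -5.76250°, λ = +154.13667°
SEC-09: φ = -18.00050°, λ = +148.67983°
MS8: φ = -26.40633°, λ = +151.26383°
FT-63→IC-96: c = 0.212189 rad, d = 1353.34 km
IC-96→SEC-09: c = 0.232960 rad, d = 1485.82 km
SEC-09→MS8: c = 0.152520 rad, d = 972.77 km
Total = 1353.34 + 1485.82 + 972.77 = 3811.94 km

3812 km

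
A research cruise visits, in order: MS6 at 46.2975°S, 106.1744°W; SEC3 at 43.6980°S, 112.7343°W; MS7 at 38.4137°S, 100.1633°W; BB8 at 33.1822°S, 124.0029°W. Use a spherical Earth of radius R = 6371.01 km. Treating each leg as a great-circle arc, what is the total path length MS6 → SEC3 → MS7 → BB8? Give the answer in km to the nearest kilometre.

MS6→SEC3: c = 0.092763 rad, d = 591.00 km
SEC3→MS7: c = 0.189124 rad, d = 1204.91 km
MS7→BB8: c = 0.348506 rad, d = 2220.33 km
Total = 591.00 + 1204.91 + 2220.33 = 4016.24 km

4016 km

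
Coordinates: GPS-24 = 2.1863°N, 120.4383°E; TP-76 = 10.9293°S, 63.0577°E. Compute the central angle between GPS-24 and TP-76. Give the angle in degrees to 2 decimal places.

58.56°

Δφ = -13.1156°,  Δλ = -57.3806°
a = sin²(Δφ/2) + cos φ₁ cos φ₂ sin²(Δλ/2) = 0.239170
c = 2·arcsin(√a) = 1.022000 rad = 58.5563°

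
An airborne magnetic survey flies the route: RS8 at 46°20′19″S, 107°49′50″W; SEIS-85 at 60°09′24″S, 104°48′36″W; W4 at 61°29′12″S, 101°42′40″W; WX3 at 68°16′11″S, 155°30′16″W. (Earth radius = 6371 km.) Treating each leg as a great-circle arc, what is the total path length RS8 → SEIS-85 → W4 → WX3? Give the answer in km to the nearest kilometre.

RS8: φ = -46.33861°, λ = -107.83056°
SEIS-85: φ = -60.15667°, λ = -104.81000°
W4: φ = -61.48667°, λ = -101.71111°
WX3: φ = -68.26972°, λ = -155.50444°
RS8→SEIS-85: c = 0.243161 rad, d = 1549.18 km
SEIS-85→W4: c = 0.035124 rad, d = 223.77 km
W4→WX3: c = 0.401024 rad, d = 2554.93 km
Total = 1549.18 + 223.77 + 2554.93 = 4327.88 km

4328 km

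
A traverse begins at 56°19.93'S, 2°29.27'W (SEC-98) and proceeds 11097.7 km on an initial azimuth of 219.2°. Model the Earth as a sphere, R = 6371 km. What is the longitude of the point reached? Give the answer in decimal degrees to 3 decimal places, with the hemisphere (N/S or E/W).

SEC-98: φ = -56.33217°, λ = -2.48783°
δ = d/R = 11097.7/6371 = 1.741909 rad
φ₂ = arcsin(sin φ₁ cos δ + cos φ₁ sin δ cos θ)
   = arcsin(-0.83227·-0.17028 + 0.55438·0.98540·-0.77494) = -16.35695°
λ₂ = λ₁ + atan2(sin θ sin δ cos φ₁, cos δ − sin φ₁ sin φ₂) = -142.01634°

142.016°W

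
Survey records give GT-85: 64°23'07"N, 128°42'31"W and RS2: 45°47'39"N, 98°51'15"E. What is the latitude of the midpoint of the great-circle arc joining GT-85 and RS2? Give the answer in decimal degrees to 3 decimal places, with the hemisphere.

72.318°N

GT-85: φ = +64.38528°, λ = -128.70861°
RS2: φ = +45.79417°, λ = +98.85417°
Bx = cos φ₂ cos Δλ = -0.470484,  By = cos φ₂ sin Δλ = -0.514574
φₘ = atan2(sin φ₁ + sin φ₂, √((cos φ₁ + Bx)² + By²)) = 72.31805°
λₘ = λ₁ + atan2(By, cos φ₁ + Bx) = 137.04949°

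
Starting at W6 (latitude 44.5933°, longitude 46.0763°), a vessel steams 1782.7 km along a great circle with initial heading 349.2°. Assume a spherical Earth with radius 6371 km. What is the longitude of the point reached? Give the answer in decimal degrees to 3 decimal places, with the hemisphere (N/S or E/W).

δ = d/R = 1782.7/6371 = 0.279815 rad
φ₂ = arcsin(sin φ₁ cos δ + cos φ₁ sin δ cos θ)
   = arcsin(0.70207·0.96111 + 0.71211·0.27618·0.98229) = 60.22114°
λ₂ = λ₁ + atan2(sin θ sin δ cos φ₁, cos δ − sin φ₁ sin φ₂) = 40.09532°

40.095°E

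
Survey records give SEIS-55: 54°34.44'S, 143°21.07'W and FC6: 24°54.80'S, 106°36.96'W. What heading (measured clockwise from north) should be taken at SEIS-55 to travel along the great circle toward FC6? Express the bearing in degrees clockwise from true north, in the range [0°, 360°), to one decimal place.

SEIS-55: φ = -54.57400°, λ = -143.35117°
FC6: φ = -24.91333°, λ = -106.61600°
Δλ = 36.7352°
y = sin Δλ · cos φ₂ = 0.542460
x = cos φ₁ sin φ₂ − sin φ₁ cos φ₂ cos Δλ = 0.348096
θ = atan2(y, x) = 57.3118° → 57.3118° (mod 360°)

57.3°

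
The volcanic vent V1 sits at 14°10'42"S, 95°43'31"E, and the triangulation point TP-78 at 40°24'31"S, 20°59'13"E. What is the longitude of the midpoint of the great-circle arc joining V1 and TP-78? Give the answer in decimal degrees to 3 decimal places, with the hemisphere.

V1: φ = -14.17833°, λ = +95.72528°
TP-78: φ = -40.40861°, λ = +20.98694°
Bx = cos φ₂ cos Δλ = 0.200432,  By = cos φ₂ sin Δλ = -0.734588
φₘ = atan2(sin φ₁ + sin φ₂, √((cos φ₁ + Bx)² + By²)) = -32.88434°
λₘ = λ₁ + atan2(By, cos φ₁ + Bx) = 63.60185°

63.602°E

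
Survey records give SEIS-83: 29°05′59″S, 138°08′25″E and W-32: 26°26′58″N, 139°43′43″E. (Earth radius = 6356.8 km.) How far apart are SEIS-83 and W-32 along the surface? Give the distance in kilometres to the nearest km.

SEIS-83: φ = -29.09972°, λ = +138.14028°
W-32: φ = +26.44944°, λ = +139.72861°
Δφ = 55.5492°,  Δλ = 1.5883°
a = sin²(Δφ/2) + cos φ₁ cos φ₂ sin²(Δλ/2) = 0.217301
c = 2·arcsin(√a) = 0.969880 rad = 55.5700°
d = R·c = 6356.8 × 0.969880 = 6165.3 km

6165 km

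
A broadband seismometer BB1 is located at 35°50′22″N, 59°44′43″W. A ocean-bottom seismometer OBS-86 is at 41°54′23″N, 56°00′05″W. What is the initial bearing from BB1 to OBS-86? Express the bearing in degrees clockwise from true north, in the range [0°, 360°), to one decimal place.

24.5°

BB1: φ = +35.83944°, λ = -59.74528°
OBS-86: φ = +41.90639°, λ = -56.00139°
Δλ = 3.7439°
y = sin Δλ · cos φ₂ = 0.048596
x = cos φ₁ sin φ₂ − sin φ₁ cos φ₂ cos Δλ = 0.106620
θ = atan2(y, x) = 24.5029° → 24.5029° (mod 360°)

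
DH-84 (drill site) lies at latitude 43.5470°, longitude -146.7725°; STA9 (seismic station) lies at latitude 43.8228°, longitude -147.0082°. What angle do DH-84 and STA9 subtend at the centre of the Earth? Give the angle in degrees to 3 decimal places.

Δφ = 0.2758°,  Δλ = -0.2357°
a = sin²(Δφ/2) + cos φ₁ cos φ₂ sin²(Δλ/2) = 0.000008
c = 2·arcsin(√a) = 0.005659 rad = 0.3242°

0.324°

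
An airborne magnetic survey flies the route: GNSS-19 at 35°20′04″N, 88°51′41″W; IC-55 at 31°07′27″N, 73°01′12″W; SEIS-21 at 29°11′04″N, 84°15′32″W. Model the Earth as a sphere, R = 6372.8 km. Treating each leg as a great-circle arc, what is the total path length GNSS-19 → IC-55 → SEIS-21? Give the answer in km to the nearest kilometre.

GNSS-19: φ = +35.33444°, λ = -88.86139°
IC-55: φ = +31.12417°, λ = -73.02000°
SEIS-21: φ = +29.18444°, λ = -84.25889°
GNSS-19→IC-55: c = 0.242343 rad, d = 1544.40 km
IC-55→SEIS-21: c = 0.172873 rad, d = 1101.69 km
Total = 1544.40 + 1101.69 = 2646.09 km

2646 km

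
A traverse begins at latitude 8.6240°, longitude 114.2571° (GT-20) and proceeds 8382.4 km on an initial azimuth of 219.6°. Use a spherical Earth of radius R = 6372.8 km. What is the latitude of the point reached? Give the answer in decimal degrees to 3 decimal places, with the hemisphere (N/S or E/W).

δ = d/R = 8382.4/6372.8 = 1.315340 rad
φ₂ = arcsin(sin φ₁ cos δ + cos φ₁ sin δ cos θ)
   = arcsin(0.14995·0.25269 + 0.98869·0.96755·-0.77051) = -44.36201°
λ₂ = λ₁ + atan2(sin θ sin δ cos φ₁, cos δ − sin φ₁ sin φ₂) = 54.64191°

44.362°S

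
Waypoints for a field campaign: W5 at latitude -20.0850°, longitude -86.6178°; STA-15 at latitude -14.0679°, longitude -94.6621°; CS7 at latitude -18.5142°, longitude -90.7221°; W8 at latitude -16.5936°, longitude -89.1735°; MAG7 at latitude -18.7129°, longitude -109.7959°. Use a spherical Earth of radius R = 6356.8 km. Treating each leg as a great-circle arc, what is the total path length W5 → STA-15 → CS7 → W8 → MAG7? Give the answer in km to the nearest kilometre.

4191 km

W5→STA-15: c = 0.170345 rad, d = 1082.85 km
STA-15→CS7: c = 0.101862 rad, d = 647.52 km
CS7→W8: c = 0.042280 rad, d = 268.77 km
W8→MAG7: c = 0.344772 rad, d = 2191.64 km
Total = 1082.85 + 647.52 + 268.77 + 2191.64 = 4190.78 km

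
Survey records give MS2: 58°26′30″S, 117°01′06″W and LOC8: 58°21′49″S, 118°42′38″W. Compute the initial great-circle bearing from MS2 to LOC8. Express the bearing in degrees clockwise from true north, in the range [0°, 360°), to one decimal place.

274.3°

MS2: φ = -58.44167°, λ = -117.01833°
LOC8: φ = -58.36361°, λ = -118.71056°
Δλ = -1.6922°
y = sin Δλ · cos φ₂ = -0.015490
x = cos φ₁ sin φ₂ − sin φ₁ cos φ₂ cos Δλ = 0.001167
θ = atan2(y, x) = -85.6899° → 274.3101° (mod 360°)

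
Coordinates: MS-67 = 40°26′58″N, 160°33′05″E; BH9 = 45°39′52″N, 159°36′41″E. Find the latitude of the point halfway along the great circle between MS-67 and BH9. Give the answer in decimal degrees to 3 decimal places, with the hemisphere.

43.058°N

MS-67: φ = +40.44944°, λ = +160.55139°
BH9: φ = +45.66444°, λ = +159.61139°
Bx = cos φ₂ cos Δλ = 0.698765,  By = cos φ₂ sin Δλ = -0.011465
φₘ = atan2(sin φ₁ + sin φ₂, √((cos φ₁ + Bx)² + By²)) = 43.05790°
λₘ = λ₁ + atan2(By, cos φ₁ + Bx) = 160.10139°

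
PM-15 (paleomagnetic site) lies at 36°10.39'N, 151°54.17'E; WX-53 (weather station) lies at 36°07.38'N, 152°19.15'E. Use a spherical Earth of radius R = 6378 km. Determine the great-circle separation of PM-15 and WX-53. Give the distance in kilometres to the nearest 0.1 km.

PM-15: φ = +36.17317°, λ = +151.90283°
WX-53: φ = +36.12300°, λ = +152.31917°
Δφ = -0.0502°,  Δλ = 0.4163°
a = sin²(Δφ/2) + cos φ₁ cos φ₂ sin²(Δλ/2) = 0.000009
c = 2·arcsin(√a) = 0.005933 rad = 0.3399°
d = R·c = 6378 × 0.005933 = 37.8 km

37.8 km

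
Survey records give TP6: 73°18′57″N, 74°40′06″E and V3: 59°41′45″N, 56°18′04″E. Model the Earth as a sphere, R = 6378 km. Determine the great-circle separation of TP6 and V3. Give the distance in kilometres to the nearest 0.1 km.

1704.6 km

TP6: φ = +73.31583°, λ = +74.66833°
V3: φ = +59.69583°, λ = +56.30111°
Δφ = -13.6200°,  Δλ = -18.3672°
a = sin²(Δφ/2) + cos φ₁ cos φ₂ sin²(Δλ/2) = 0.017751
c = 2·arcsin(√a) = 0.267257 rad = 15.3127°
d = R·c = 6378 × 0.267257 = 1704.6 km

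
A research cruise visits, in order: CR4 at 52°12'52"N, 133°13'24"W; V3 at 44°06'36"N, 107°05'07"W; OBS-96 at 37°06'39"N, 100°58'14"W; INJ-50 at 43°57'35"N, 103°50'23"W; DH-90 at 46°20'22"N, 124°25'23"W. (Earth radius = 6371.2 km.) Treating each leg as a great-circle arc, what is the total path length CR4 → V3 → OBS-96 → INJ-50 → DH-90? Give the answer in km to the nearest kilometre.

5486 km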